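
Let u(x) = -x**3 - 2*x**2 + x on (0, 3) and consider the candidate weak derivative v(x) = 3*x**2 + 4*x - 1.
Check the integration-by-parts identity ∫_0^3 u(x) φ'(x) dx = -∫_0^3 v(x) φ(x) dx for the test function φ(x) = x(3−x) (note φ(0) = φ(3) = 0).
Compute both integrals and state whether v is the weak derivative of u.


LHS = 1179/20, RHS = -1179/20. No, v is not the weak derivative of u.

u(x) = -x**3 - 2*x**2 + x, classical derivative u'(x) = -3*x**2 - 4*x + 1.
φ(x) = x(3−x), so φ'(x) = 3 - 2*x.
Note φ(0) = φ(3) = 0, so the boundary term u·φ vanishes.
LHS = ∫_0^3 u(x) φ'(x) dx = ∫_0^3 (2*x^4 + x^3 - 8*x^2 + 3*x) dx. Term by term:
  ∫_0^3 2*x^4 dx = 486/5;  ∫_0^3 x^3 dx = 81/4;  ∫_0^3 -8*x^2 dx = -72;
  ∫_0^3 3*x dx = 27/2.
Sum: 486/5 + 81/4 − 72 + 27/2 = 1179/20.
So LHS = 1179/20.
∫_0^3 v(x) φ(x) dx = ∫_0^3 (-3*x^4 + 5*x^3 + 13*x^2 - 3*x) dx. Term by term:
  ∫_0^3 -3*x^4 dx = -729/5;  ∫_0^3 5*x^3 dx = 405/4;  ∫_0^3 13*x^2 dx = 117;
  ∫_0^3 -3*x dx = -27/2.
Sum: -729/5 + 405/4 + 117 − 27/2 = 1179/20.
So RHS = -∫_0^3 v(x) φ(x) dx = -1179/20.
LHS − RHS = 1179/10 ≠ 0, so the identity fails.
(For a valid weak derivative the identity must hold for EVERY test function, in particular this one. The failure shows v is NOT the weak derivative of u.)
Correct weak derivative would be u'(x) = -3*x**2 - 4*x + 1.


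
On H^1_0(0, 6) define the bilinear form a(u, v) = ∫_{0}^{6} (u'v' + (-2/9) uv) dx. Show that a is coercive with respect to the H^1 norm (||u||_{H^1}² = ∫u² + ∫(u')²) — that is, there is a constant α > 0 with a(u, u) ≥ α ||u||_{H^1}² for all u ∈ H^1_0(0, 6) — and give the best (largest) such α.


α = (-8 + π^2)/(π^2 + 36)

Coercivity of a(·,·) on H^1_0(0, 6) means a(u, u) ≥ α ||u||_{H^1}² for every u ∈ H^1_0.
The interval has length L = 6, and Poincaré/coercivity depend only on L. Here a(u, u) = ∫(u')² + (-2/9)·∫u².
Here c = -2/9 < 0 with |c| < (π/L)² = π^2/36, so coercivity still holds. The condition a(u,u) ≥ α||u||_{H^1}² reads (1−α)∫(u')² ≥ (α−c)∫u². Any admissible α is ≤ 1 (rapidly oscillating u have ∫u²/∫(u')² → 0), and α = 1 would force 0 ≥ (1−c)∫u², impossible since c < 1; so 1−α > 0. By the sharp Poincaré inequality on H^1_0 of an interval of length L, ∫(u')² ≥ (π/L)²∫u² with equality for the first sine mode sin(π(x−x₀)/L) (x₀ the left endpoint), so the inequality holds for all u iff (1−α)(π/L)² ≥ α − c, i.e. α ≤ ((π/L)² + c)/((π/L)² + 1) = (1 + c(L/π)²)/(1 + (L/π)²). (Direct route, valid since c ≤ 0: Poincaré gives c∫u² ≥ c(L/π)²∫(u')², so a(u,u) ≥ (1 + c(L/π)²)∫(u')², while ||u||_{H^1}² ≤ (1 + (L/π)²)∫(u')²; dividing yields the same α.) With (π/L)² = π^2/36 and c = -2/9, the largest admissible constant is α = ((π/L)² + c)/((π/L)² + 1).
Simplifying, α = (-8 + π^2)/(π^2 + 36).


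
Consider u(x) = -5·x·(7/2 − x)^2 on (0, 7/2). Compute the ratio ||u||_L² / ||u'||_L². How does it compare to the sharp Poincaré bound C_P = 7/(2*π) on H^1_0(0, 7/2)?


||u||_L² / ||u'||_L² = sqrt(14)/4 < C_P = 7/(2*π).

u(x) = -5·x·(7/2 − x)^2, so u'(x) = -15*x^2 + 70*x - 245/4.
u(x) = -5·x·(7/2 − x)^2 vanishes at x = 0 and x = 7/2, so u ∈ H^1_0(0, 7/2). Differentiate via the product rule and integrate the resulting polynomials term by term.
  ∫_0^7/2 u² dx = ∫_0^7/2 (25*x^6 - 350*x^5 + 3675*x^4/2 - 8575*x^3/2 + 60025*x^2/16) dx. Term by term:
    ∫_0^7/2 25*x^6 dx = 2941225/128;  ∫_0^7/2 -350*x^5 dx = -20588575/192;  ∫_0^7/2 3675*x^4/2 dx = 12353145/64;
    ∫_0^7/2 -8575*x^3/2 dx = -20588575/128;  ∫_0^7/2 60025*x^2/16 dx = 20588575/384.
  Sum: 2941225/128 − 20588575/192 + 12353145/64 − 20588575/128 + 20588575/384 = 588245/384.
  ∫_0^7/2 (u')² dx = ∫_0^7/2 (225*x^4 - 2100*x^3 + 13475*x^2/2 - 8575*x + 60025/16) dx. Term by term:
    ∫_0^7/2 225*x^4 dx = 756315/32;  ∫_0^7/2 -2100*x^3 dx = -1260525/16;  ∫_0^7/2 13475*x^2/2 dx = 4621925/48;
    ∫_0^7/2 -8575*x dx = -420175/8;  ∫_0^7/2 60025/16 dx = 420175/32.
  Sum: 756315/32 − 1260525/16 + 4621925/48 − 420175/8 + 420175/32 = 84035/48.
∫_0^7/2 u² dx = 588245/384, so ||u||_L² = 343*sqrt(30)/48.
∫_0^7/2 (u')² dx = 84035/48, so ||u'||_L² = 49*sqrt(105)/12.
Ratio ||u||_L² / ||u'||_L² = sqrt(14)/4.
Sharp Poincaré constant on H^1_0(0, 7/2) is C_P = L/π = 7/(2*π), achieved by sin(2*π/7·x).
A polynomial bump cannot attain the sharp Poincaré constant (only the first sine eigenfunction does), so the ratio is strictly less than C_P, consistent with ||u||_L² ≤ C_P ||u'||_L².


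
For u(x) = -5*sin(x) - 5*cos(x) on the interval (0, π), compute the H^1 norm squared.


||u||_{H^1(0,π)}^2 = 50*π

u'(x) = 5*sin(x) - 5*cos(x).
Expand u² and (u')² and integrate term by term on (0, π), using: for integers n ≥ 1, ∫_0^π sin²(nx) dx = ∫_0^π cos²(nx) dx = π/2; for n ≠ n', ∫_0^π sin(nx)sin(n'x) dx = ∫_0^π cos(nx)cos(n'x) dx = 0; and by product-to-sum, ∫_0^π sin(nx)cos(n'x) dx = ½∫_0^π [sin((n+n')x) + sin((n−n')x)] dx, which is 0 when n+n' is even and 2n/(n²−n'²) when n+n' is odd (it need not vanish on (0, π)).
  u² squared terms: (-5)²·∫cos(x)² dx = 25·π/2 = 25*π/2;  (-5)²·∫sin(x)² dx = 25·π/2 = 25*π/2.
  u² cross terms: 2·(-5)·(-5)·∫cos(x)·sin(x) dx = 50·(0) = 0.
  So ∫_0^π u² dx = 25*π/2 + 25*π/2 + 0 = 25*π.
  (u')² squared terms: (-5)²·∫cos(x)² dx = 25·π/2 = 25*π/2;  (5)²·∫sin(x)² dx = 25·π/2 = 25*π/2.
  (u')² cross terms: 2·(-5)·(5)·∫cos(x)·sin(x) dx = -50·(0) = 0.
  So ∫_0^π (u')² dx = 25*π/2 + 25*π/2 + 0 = 25*π.
||u||_{H^1}^2 = (25*π) + (25*π) = 50*π.


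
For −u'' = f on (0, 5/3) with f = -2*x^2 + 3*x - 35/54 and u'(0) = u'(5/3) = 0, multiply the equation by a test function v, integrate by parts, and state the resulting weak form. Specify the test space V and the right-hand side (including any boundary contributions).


V = H^1(0, 5/3) (no boundary constraint on v; u is determined up to an additive constant); weak form: ∫_0^5/3 u'v' dx = ∫_0^5/3 (-2*x^2 + 3*x - 35/54) v dx for all v ∈ V.

Multiply both sides by a test function v and integrate from 0 to 5/3:
  ∫_0^5/3 −u''(x) v(x) dx = ∫_0^5/3 f(x) v(x) dx.
Integrate the LHS by parts once:
  ∫_0^5/3 −u'' v dx = −[u'(x) v(x)]_0^5/3 + ∫_0^5/3 u'(x) v'(x) dx.
Thus ∫_0^5/3 u'(x) v'(x) dx = ∫_0^5/3 f(x) v(x) dx + [u'(x) v(x)]_0^5/3.
Choose V so that boundary terms are either known or forced to vanish.
u has homogeneous Neumann: u'(0) = u'(5/3) = 0. So [u' v]_0^5/3 = 0·v(5/3) − 0·v(0) = 0 for any v; take V = H^1(0, 5/3).
Weak formulation: find u (satisfying any essential BC) such that ∫_0^5/3 u'(x) v'(x) dx = ∫_0^5/3 f v dx for all v ∈ V (homogeneous Neumann, so boundary terms vanish).
Substituting f(x) = -2*x^2 + 3*x - 35/54, the right-hand side is ∫_0^5/3 (-2*x^2 + 3*x - 35/54) v dx.
Compatibility check (pure Neumann): taking v ≡ 1 ∈ V gives 0 = ∫_0^5/3 f dx + (0) − (0), i.e. ∫_0^5/3 f dx must equal u'(0) − u'(5/3) = 0. Indeed ∫_0^5/3 (-2*x^2 + 3*x - 35/54) dx = 0, so the data are compatible. The solution is then unique only up to an additive constant (fix it e.g. by requiring ∫_0^5/3 u dx = 0).


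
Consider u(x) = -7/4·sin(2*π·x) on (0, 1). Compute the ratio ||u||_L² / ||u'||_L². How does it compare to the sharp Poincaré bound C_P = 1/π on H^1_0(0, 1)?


||u||_L² / ||u'||_L² = 1/(2*π) < C_P = 1/π.

u(x) = -7/4·sin(2*π·x), so u'(x) = -7*π*cos(2*π*x)/2.
Writing u(x) = A·sin(kπx/L) with A = -7/4 and k = 2, use ∫_0^L sin²(kπx/L) dx = L/2 and ∫_0^L cos²(kπx/L) dx = L/2.
u² = 49/16·sin²(2*π·x) and (u')² = 49*π^2/4·cos²(2*π·x), and each of sin², cos² integrates to L/2 = 1/2 over (0, 1).
∫_0^1 u² dx = 49/32, so ||u||_L² = 7*sqrt(2)/8.
∫_0^1 (u')² dx = 49*π^2/8, so ||u'||_L² = 7*sqrt(2)*π/4.
Ratio ||u||_L² / ||u'||_L² = 1/(2*π).
Sharp Poincaré constant on H^1_0(0, 1) is C_P = L/π = 1/π, achieved by sin(π·x).
This is the k = 2 harmonic; the ratio L/(kπ) is strictly less than C_P = L/π, consistent with the sharp inequality ||u||_L² ≤ C_P ||u'||_L².


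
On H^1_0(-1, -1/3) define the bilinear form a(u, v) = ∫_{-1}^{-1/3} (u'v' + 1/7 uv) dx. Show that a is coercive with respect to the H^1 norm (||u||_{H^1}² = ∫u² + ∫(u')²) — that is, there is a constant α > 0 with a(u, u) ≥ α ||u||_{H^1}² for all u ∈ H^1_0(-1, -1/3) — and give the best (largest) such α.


α = (4 + 63*π^2)/(7*(4 + 9*π^2))

Coercivity of a(·,·) on H^1_0(-1, -1/3) means a(u, u) ≥ α ||u||_{H^1}² for every u ∈ H^1_0.
The interval has length L = 2/3, and Poincaré/coercivity depend only on L. Here a(u, u) = ∫(u')² + (1/7)·∫u².
Here 0 < c = 1/7 < 1. The condition a(u,u) ≥ α||u||_{H^1}² reads (1−α)∫(u')² ≥ (α−c)∫u². Any admissible α is ≤ 1 (rapidly oscillating u have ∫u²/∫(u')² → 0), and α = 1 would force 0 ≥ (1−c)∫u², impossible since c < 1; so 1−α > 0. By the sharp Poincaré inequality on H^1_0 of an interval of length L, ∫(u')² ≥ (π/L)²∫u² with equality for the first sine mode sin(π(x−x₀)/L) (x₀ the left endpoint), so the inequality holds for all u iff (1−α)(π/L)² ≥ α − c, i.e. α ≤ ((π/L)² + c)/((π/L)² + 1) = (1 + c(L/π)²)/(1 + (L/π)²). With (π/L)² = 9*π^2/4 and c = 1/7, the largest admissible constant is α = ((π/L)² + c)/((π/L)² + 1).
Simplifying, α = (4 + 63*π^2)/(7*(4 + 9*π^2)).


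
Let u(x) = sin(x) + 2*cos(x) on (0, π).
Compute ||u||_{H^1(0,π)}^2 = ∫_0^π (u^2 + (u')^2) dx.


||u||_{H^1(0,π)}^2 = 5*π

u'(x) = -2*sin(x) + cos(x).
Expand u² and (u')² and integrate term by term on (0, π), using: for integers n ≥ 1, ∫_0^π sin²(nx) dx = ∫_0^π cos²(nx) dx = π/2; for n ≠ n', ∫_0^π sin(nx)sin(n'x) dx = ∫_0^π cos(nx)cos(n'x) dx = 0; and by product-to-sum, ∫_0^π sin(nx)cos(n'x) dx = ½∫_0^π [sin((n+n')x) + sin((n−n')x)] dx, which is 0 when n+n' is even and 2n/(n²−n'²) when n+n' is odd (it need not vanish on (0, π)).
  u² squared terms: (2)²·∫cos(x)² dx = 4·π/2 = 2*π;  (1)²·∫sin(x)² dx = 1·π/2 = π/2.
  u² cross terms: 2·(2)·(1)·∫cos(x)·sin(x) dx = 4·(0) = 0.
  So ∫_0^π u² dx = 2*π + π/2 + 0 = 5*π/2.
  (u')² squared terms: (-2)²·∫sin(x)² dx = 4·π/2 = 2*π;  (1)²·∫cos(x)² dx = 1·π/2 = π/2.
  (u')² cross terms: 2·(-2)·(1)·∫sin(x)·cos(x) dx = -4·(0) = 0.
  So ∫_0^π (u')² dx = 2*π + π/2 + 0 = 5*π/2.
||u||_{H^1}^2 = (5*π/2) + (5*π/2) = 5*π.


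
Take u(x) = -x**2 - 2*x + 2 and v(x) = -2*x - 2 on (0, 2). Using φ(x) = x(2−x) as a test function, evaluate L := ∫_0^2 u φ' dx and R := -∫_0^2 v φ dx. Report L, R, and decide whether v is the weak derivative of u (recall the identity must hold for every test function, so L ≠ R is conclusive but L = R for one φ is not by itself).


LHS = 16/3, RHS = 16/3. Yes, v = u' weakly.

u(x) = -x**2 - 2*x + 2, classical derivative u'(x) = -2*x - 2.
φ(x) = x(2−x), so φ'(x) = 2 - 2*x.
Note φ(0) = φ(2) = 0, so the boundary term u·φ vanishes.
LHS = ∫_0^2 u(x) φ'(x) dx = ∫_0^2 (2*x^3 + 2*x^2 - 8*x + 4) dx. Term by term:
  ∫_0^2 2*x^3 dx = 8;  ∫_0^2 2*x^2 dx = 16/3;  ∫_0^2 -8*x dx = -16;
  ∫_0^2 4 dx = 8.
Sum: 8 + 16/3 − 16 + 8 = 16/3.
So LHS = 16/3.
∫_0^2 v(x) φ(x) dx = ∫_0^2 (2*x^3 - 2*x^2 - 4*x) dx. Term by term:
  ∫_0^2 2*x^3 dx = 8;  ∫_0^2 -2*x^2 dx = -16/3;  ∫_0^2 -4*x dx = -8.
Sum: 8 − 16/3 − 8 = -16/3.
So RHS = -∫_0^2 v(x) φ(x) dx = 16/3.
LHS = RHS, so the identity holds for this test φ.
Moreover u is smooth here and v(x) = u'(x) = -2*x - 2 pointwise, so the identity holds for every test function. Hence v is the weak derivative of u.


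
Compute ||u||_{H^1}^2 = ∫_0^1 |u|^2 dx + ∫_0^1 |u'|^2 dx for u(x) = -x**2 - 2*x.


||u||_{H^1}^2 = 178/15

The H^1 norm (squared) on an interval (0, L) is
  ||u||_{H^1}^2 = ∫_0^L u(x)^2 dx + ∫_0^L u'(x)^2 dx.
Compute u'(x) = -2*x - 2.
Then u(x)^2 = x**4 + 4*x**3 + 4*x**2 and u'(x)^2 = 4*x**2 + 8*x + 4.
Integrate each monomial from 0 to 1 using ∫_0^1 c·x^n dx = c·1^(n+1)/(n+1):
  ∫_0^1 u(x)^2 dx = ∫_0^1 (x^4 + 4*x^3 + 4*x^2) dx. Term by term:
    ∫_0^1 x^4 dx = 1/5;  ∫_0^1 4*x^3 dx = 1;  ∫_0^1 4*x^2 dx = 4/3.
  Sum: 1/5 + 1 + 4/3 = 38/15.
  ∫_0^1 u'(x)^2 dx = ∫_0^1 (4*x^2 + 8*x + 4) dx. Term by term:
    ∫_0^1 4*x^2 dx = 4/3;  ∫_0^1 8*x dx = 4;  ∫_0^1 4 dx = 4.
  Sum: 4/3 + 4 + 4 = 28/3.
Adding: ||u||_{H^1}^2 = 38/15 + 28/3 = 178/15.


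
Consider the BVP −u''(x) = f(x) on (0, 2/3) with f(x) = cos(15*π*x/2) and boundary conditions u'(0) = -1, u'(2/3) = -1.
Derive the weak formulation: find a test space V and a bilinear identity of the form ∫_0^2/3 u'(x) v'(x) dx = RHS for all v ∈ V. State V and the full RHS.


V = H^1(0, 2/3) (v unrestricted at boundary; u is determined up to an additive constant); weak form: ∫_0^2/3 u'v' dx = ∫_0^2/3 (cos(15*π*x/2)) v dx − v(2/3) + v(0) for all v ∈ V.

Multiply both sides by a test function v and integrate from 0 to 2/3:
  ∫_0^2/3 −u''(x) v(x) dx = ∫_0^2/3 f(x) v(x) dx.
Integrate the LHS by parts once:
  ∫_0^2/3 −u'' v dx = −[u'(x) v(x)]_0^2/3 + ∫_0^2/3 u'(x) v'(x) dx.
Thus ∫_0^2/3 u'(x) v'(x) dx = ∫_0^2/3 f(x) v(x) dx + [u'(x) v(x)]_0^2/3.
Choose V so that boundary terms are either known or forced to vanish.
u has inhomogeneous Neumann u'(0) = -1, u'(2/3) = -1. [u' v]_0^2/3 = (-1)·v(2/3) − (-1)·v(0) = − v(2/3) + v(0). Take V = H^1(0, 2/3); boundary term becomes part of RHS.
Weak formulation: find u (satisfying any essential BC) such that ∫_0^2/3 u'(x) v'(x) dx = ∫_0^2/3 f v dx − v(2/3) + v(0) for all v ∈ V (Neumann data are natural BCs: they enter the RHS as boundary terms).
Substituting f(x) = cos(15*π*x/2), the right-hand side is ∫_0^2/3 (cos(15*π*x/2)) v dx − v(2/3) + v(0).
Compatibility check (pure Neumann): taking v ≡ 1 ∈ V gives 0 = ∫_0^2/3 f dx + (-1) − (-1), i.e. ∫_0^2/3 f dx must equal u'(0) − u'(2/3) = 0. Indeed ∫_0^2/3 (cos(15*π*x/2)) dx = 0, so the data are compatible. The solution is then unique only up to an additive constant (fix it e.g. by requiring ∫_0^2/3 u dx = 0).


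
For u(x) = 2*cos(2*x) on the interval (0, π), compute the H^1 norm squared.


||u||_{H^1(0,π)}^2 = 10*π

u'(x) = -4*sin(2*x).
Expand u² and (u')² and integrate term by term on (0, π), using: for integers n ≥ 1, ∫_0^π sin²(nx) dx = ∫_0^π cos²(nx) dx = π/2; for n ≠ n', ∫_0^π sin(nx)sin(n'x) dx = ∫_0^π cos(nx)cos(n'x) dx = 0; and by product-to-sum, ∫_0^π sin(nx)cos(n'x) dx = ½∫_0^π [sin((n+n')x) + sin((n−n')x)] dx, which is 0 when n+n' is even and 2n/(n²−n'²) when n+n' is odd (it need not vanish on (0, π)).
  u² squared terms: (2)²·∫cos(2x)² dx = 4·π/2 = 2*π.
  So ∫_0^π u² dx = 2*π.
  (u')² squared terms: (-4)²·∫sin(2x)² dx = 16·π/2 = 8*π.
  So ∫_0^π (u')² dx = 8*π.
||u||_{H^1}^2 = (2*π) + (8*π) = 10*π.


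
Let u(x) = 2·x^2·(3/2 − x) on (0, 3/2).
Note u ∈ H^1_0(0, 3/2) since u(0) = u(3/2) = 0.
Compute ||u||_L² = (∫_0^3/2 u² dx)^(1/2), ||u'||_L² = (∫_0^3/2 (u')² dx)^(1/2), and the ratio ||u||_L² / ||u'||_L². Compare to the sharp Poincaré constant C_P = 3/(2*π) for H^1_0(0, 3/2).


||u||_L² / ||u'||_L² = 3*sqrt(14)/28 < C_P = 3/(2*π).

u(x) = 2·x^2·(3/2 − x), so u'(x) = 6*x*(1 - x).
u(x) = 2·x^2·(3/2 − x) vanishes at x = 0 and x = 3/2, so u ∈ H^1_0(0, 3/2). Differentiate via the product rule and integrate the resulting polynomials term by term.
  ∫_0^3/2 u² dx = ∫_0^3/2 (4*x^6 - 12*x^5 + 9*x^4) dx. Term by term:
    ∫_0^3/2 4*x^6 dx = 2187/224;  ∫_0^3/2 -12*x^5 dx = -729/32;  ∫_0^3/2 9*x^4 dx = 2187/160.
  Sum: 2187/224 − 729/32 + 2187/160 = 729/1120.
  ∫_0^3/2 (u')² dx = ∫_0^3/2 (36*x^4 - 72*x^3 + 36*x^2) dx. Term by term:
    ∫_0^3/2 36*x^4 dx = 2187/40;  ∫_0^3/2 -72*x^3 dx = -729/8;  ∫_0^3/2 36*x^2 dx = 81/2.
  Sum: 2187/40 − 729/8 + 81/2 = 81/20.
∫_0^3/2 u² dx = 729/1120, so ||u||_L² = 27*sqrt(70)/280.
∫_0^3/2 (u')² dx = 81/20, so ||u'||_L² = 9*sqrt(5)/10.
Ratio ||u||_L² / ||u'||_L² = 3*sqrt(14)/28.
Sharp Poincaré constant on H^1_0(0, 3/2) is C_P = L/π = 3/(2*π), achieved by sin(2*π/3·x).
A polynomial bump cannot attain the sharp Poincaré constant (only the first sine eigenfunction does), so the ratio is strictly less than C_P, consistent with ||u||_L² ≤ C_P ||u'||_L².


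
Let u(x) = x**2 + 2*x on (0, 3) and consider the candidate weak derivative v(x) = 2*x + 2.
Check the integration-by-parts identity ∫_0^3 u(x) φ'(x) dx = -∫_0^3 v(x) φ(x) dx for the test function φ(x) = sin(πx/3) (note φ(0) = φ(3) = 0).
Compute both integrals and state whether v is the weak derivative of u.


LHS = -30/π, RHS = -30/π. Yes, v = u' weakly.

u(x) = x**2 + 2*x, classical derivative u'(x) = 2*x + 2.
φ(x) = sin(πx/3), so φ'(x) = π*cos(π*x/3)/3.
Note φ(0) = φ(3) = 0, so the boundary term u·φ vanishes.
LHS = ∫_0^3 u(x) φ'(x) dx = ∫_0^3 (π*x^2*cos(π*x/3)/3 + 2*π*x*cos(π*x/3)/3) dx. Term by term:
  ∫_0^3 π*x^2*cos(π*x/3)/3 dx = -18/π;  ∫_0^3 2*π*x*cos(π*x/3)/3 dx = -12/π.
Sum: -18/π − 12/π = -30/π.
So LHS = -30/π.
∫_0^3 v(x) φ(x) dx = ∫_0^3 (2*x*sin(π*x/3) + 2*sin(π*x/3)) dx. Term by term:
  ∫_0^3 2*sin(π*x/3) dx = 12/π;  ∫_0^3 2*x*sin(π*x/3) dx = 18/π.
Sum: 12/π + 18/π = 30/π.
So RHS = -∫_0^3 v(x) φ(x) dx = -30/π.
LHS = RHS, so the identity holds for this test φ.
Moreover u is smooth here and v(x) = u'(x) = 2*x + 2 pointwise, so the identity holds for every test function. Hence v is the weak derivative of u.


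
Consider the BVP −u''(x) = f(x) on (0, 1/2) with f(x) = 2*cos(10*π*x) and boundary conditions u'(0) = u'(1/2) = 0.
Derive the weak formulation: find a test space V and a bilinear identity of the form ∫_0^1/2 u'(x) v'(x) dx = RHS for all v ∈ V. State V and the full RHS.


V = H^1(0, 1/2) (no boundary constraint on v; u is determined up to an additive constant); weak form: ∫_0^1/2 u'v' dx = ∫_0^1/2 (2*cos(10*π*x)) v dx for all v ∈ V.

Multiply both sides by a test function v and integrate from 0 to 1/2:
  ∫_0^1/2 −u''(x) v(x) dx = ∫_0^1/2 f(x) v(x) dx.
Integrate the LHS by parts once:
  ∫_0^1/2 −u'' v dx = −[u'(x) v(x)]_0^1/2 + ∫_0^1/2 u'(x) v'(x) dx.
Thus ∫_0^1/2 u'(x) v'(x) dx = ∫_0^1/2 f(x) v(x) dx + [u'(x) v(x)]_0^1/2.
Choose V so that boundary terms are either known or forced to vanish.
u has homogeneous Neumann: u'(0) = u'(1/2) = 0. So [u' v]_0^1/2 = 0·v(1/2) − 0·v(0) = 0 for any v; take V = H^1(0, 1/2).
Weak formulation: find u (satisfying any essential BC) such that ∫_0^1/2 u'(x) v'(x) dx = ∫_0^1/2 f v dx for all v ∈ V (homogeneous Neumann, so boundary terms vanish).
Substituting f(x) = 2*cos(10*π*x), the right-hand side is ∫_0^1/2 (2*cos(10*π*x)) v dx.
Compatibility check (pure Neumann): taking v ≡ 1 ∈ V gives 0 = ∫_0^1/2 f dx + (0) − (0), i.e. ∫_0^1/2 f dx must equal u'(0) − u'(1/2) = 0. Indeed ∫_0^1/2 (2*cos(10*π*x)) dx = 0, so the data are compatible. The solution is then unique only up to an additive constant (fix it e.g. by requiring ∫_0^1/2 u dx = 0).


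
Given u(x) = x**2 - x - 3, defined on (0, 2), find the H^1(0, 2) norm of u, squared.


||u||_{H^1}^2 = 296/15

The H^1 norm (squared) on an interval (0, L) is
  ||u||_{H^1}^2 = ∫_0^L u(x)^2 dx + ∫_0^L u'(x)^2 dx.
Compute u'(x) = 2*x - 1.
Then u(x)^2 = x**4 - 2*x**3 - 5*x**2 + 6*x + 9 and u'(x)^2 = 4*x**2 - 4*x + 1.
Integrate each monomial from 0 to 2 using ∫_0^2 c·x^n dx = c·2^(n+1)/(n+1):
  ∫_0^2 u(x)^2 dx = ∫_0^2 (x^4 - 2*x^3 - 5*x^2 + 6*x + 9) dx. Term by term:
    ∫_0^2 x^4 dx = 32/5;  ∫_0^2 -2*x^3 dx = -8;  ∫_0^2 -5*x^2 dx = -40/3;
    ∫_0^2 6*x dx = 12;  ∫_0^2 9 dx = 18.
  Sum: 32/5 − 8 − 40/3 + 12 + 18 = 226/15.
  ∫_0^2 u'(x)^2 dx = ∫_0^2 (4*x^2 - 4*x + 1) dx. Term by term:
    ∫_0^2 4*x^2 dx = 32/3;  ∫_0^2 -4*x dx = -8;  ∫_0^2 1 dx = 2.
  Sum: 32/3 − 8 + 2 = 14/3.
Adding: ||u||_{H^1}^2 = 226/15 + 14/3 = 296/15.


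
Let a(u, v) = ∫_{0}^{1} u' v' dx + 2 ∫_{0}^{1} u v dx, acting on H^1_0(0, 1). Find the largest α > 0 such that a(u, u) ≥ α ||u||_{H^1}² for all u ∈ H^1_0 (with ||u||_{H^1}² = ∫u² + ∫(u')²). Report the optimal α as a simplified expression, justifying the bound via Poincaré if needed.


α = 1

Coercivity of a(·,·) on H^1_0(0, 1) means a(u, u) ≥ α ||u||_{H^1}² for every u ∈ H^1_0.
The interval has length L = 1, and Poincaré/coercivity depend only on L. Here a(u, u) = ∫(u')² + (2)·∫u².
Here c = 2 ≥ 1, so a(u,u) = ∫(u')² + c∫u² ≥ ∫(u')² + ∫u² = ||u||_{H^1}², i.e. α = 1 works. No larger α is possible: a(u,u) ≥ α||u||_{H^1}² means (1−α)∫(u')² ≥ (α−c)∫u², and for the modes u_n = sin(nπ(x−x₀)/L) (x₀ the left endpoint) one has ∫u_n²/∫(u_n')² = (L/(nπ))² → 0, so a(u_n,u_n)/||u_n||_{H^1}² → 1. Hence the optimal constant is α = 1.
Therefore α = 1.


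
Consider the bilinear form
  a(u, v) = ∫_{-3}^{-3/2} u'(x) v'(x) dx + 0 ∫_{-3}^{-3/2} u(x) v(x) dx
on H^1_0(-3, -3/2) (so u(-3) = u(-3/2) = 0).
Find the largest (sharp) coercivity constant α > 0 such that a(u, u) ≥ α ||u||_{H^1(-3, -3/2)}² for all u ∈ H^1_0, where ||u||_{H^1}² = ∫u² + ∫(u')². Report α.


α = 4*π^2/(9 + 4*π^2)

Coercivity of a(·,·) on H^1_0(-3, -3/2) means a(u, u) ≥ α ||u||_{H^1}² for every u ∈ H^1_0.
The interval has length L = 3/2, and Poincaré/coercivity depend only on L. Here a(u, u) = ∫(u')² + (0)·∫u².
Here c = 0, so a(u,u) = ∫(u')² alone. The condition a(u,u) ≥ α||u||_{H^1}² reads (1−α)∫(u')² ≥ (α−c)∫u². Any admissible α is ≤ 1 (rapidly oscillating u have ∫u²/∫(u')² → 0), and α = 1 would force 0 ≥ (1−c)∫u², impossible since c < 1; so 1−α > 0. By the sharp Poincaré inequality on H^1_0 of an interval of length L, ∫(u')² ≥ (π/L)²∫u² with equality for the first sine mode sin(π(x−x₀)/L) (x₀ the left endpoint), so the inequality holds for all u iff (1−α)(π/L)² ≥ α − c, i.e. α ≤ ((π/L)² + c)/((π/L)² + 1) = (1 + c(L/π)²)/(1 + (L/π)²). (Direct route, valid since c ≤ 0: Poincaré gives c∫u² ≥ c(L/π)²∫(u')², so a(u,u) ≥ (1 + c(L/π)²)∫(u')², while ||u||_{H^1}² ≤ (1 + (L/π)²)∫(u')²; dividing yields the same α.) With (π/L)² = 4*π^2/9 and c = 0, the largest admissible constant is α = ((π/L)² + c)/((π/L)² + 1).
Simplifying, α = 4*π^2/(9 + 4*π^2).


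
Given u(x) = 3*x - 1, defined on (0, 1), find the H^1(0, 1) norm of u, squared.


||u||_{H^1}^2 = 10

The H^1 norm (squared) on an interval (0, L) is
  ||u||_{H^1}^2 = ∫_0^L u(x)^2 dx + ∫_0^L u'(x)^2 dx.
Compute u'(x) = 3.
Then u(x)^2 = 9*x**2 - 6*x + 1 and u'(x)^2 = 9.
Integrate each monomial from 0 to 1 using ∫_0^1 c·x^n dx = c·1^(n+1)/(n+1):
  ∫_0^1 u(x)^2 dx = ∫_0^1 (9*x^2 - 6*x + 1) dx. Term by term:
    ∫_0^1 9*x^2 dx = 3;  ∫_0^1 -6*x dx = -3;  ∫_0^1 1 dx = 1.
  Sum: 3 − 3 + 1 = 1.
  ∫_0^1 u'(x)^2 dx = ∫_0^1 (9) dx. Term by term:
    ∫_0^1 9 dx = 9.
Adding: ||u||_{H^1}^2 = 1 + 9 = 10.


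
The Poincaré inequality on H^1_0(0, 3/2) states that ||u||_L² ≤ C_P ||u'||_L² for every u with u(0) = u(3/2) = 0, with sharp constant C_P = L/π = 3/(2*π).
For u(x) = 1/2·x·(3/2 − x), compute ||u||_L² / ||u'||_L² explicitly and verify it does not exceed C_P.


||u||_L² / ||u'||_L² = 3*sqrt(10)/20 < C_P = 3/(2*π).

u(x) = 1/2·x·(3/2 − x), so u'(x) = 3/4 - x.
u(x) = 1/2·x·(3/2 − x) vanishes at x = 0 and x = 3/2, so u ∈ H^1_0(0, 3/2). Differentiate via the product rule and integrate the resulting polynomials term by term.
  ∫_0^3/2 u² dx = ∫_0^3/2 (x^4/4 - 3*x^3/4 + 9*x^2/16) dx. Term by term:
    ∫_0^3/2 x^4/4 dx = 243/640;  ∫_0^3/2 -3*x^3/4 dx = -243/256;  ∫_0^3/2 9*x^2/16 dx = 81/128.
  Sum: 243/640 − 243/256 + 81/128 = 81/1280.
  ∫_0^3/2 (u')² dx = ∫_0^3/2 (x^2 - 3*x/2 + 9/16) dx. Term by term:
    ∫_0^3/2 x^2 dx = 9/8;  ∫_0^3/2 -3*x/2 dx = -27/16;  ∫_0^3/2 9/16 dx = 27/32.
  Sum: 9/8 − 27/16 + 27/32 = 9/32.
∫_0^3/2 u² dx = 81/1280, so ||u||_L² = 9*sqrt(5)/80.
∫_0^3/2 (u')² dx = 9/32, so ||u'||_L² = 3*sqrt(2)/8.
Ratio ||u||_L² / ||u'||_L² = 3*sqrt(10)/20.
Sharp Poincaré constant on H^1_0(0, 3/2) is C_P = L/π = 3/(2*π), achieved by sin(2*π/3·x).
A polynomial bump cannot attain the sharp Poincaré constant (only the first sine eigenfunction does), so the ratio is strictly less than C_P, consistent with ||u||_L² ≤ C_P ||u'||_L².


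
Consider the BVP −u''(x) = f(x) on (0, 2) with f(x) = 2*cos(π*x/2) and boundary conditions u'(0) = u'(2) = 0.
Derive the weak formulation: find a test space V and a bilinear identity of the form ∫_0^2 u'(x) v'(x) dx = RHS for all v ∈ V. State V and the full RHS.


V = H^1(0, 2) (no boundary constraint on v; u is determined up to an additive constant); weak form: ∫_0^2 u'v' dx = ∫_0^2 (2*cos(π*x/2)) v dx for all v ∈ V.

Multiply both sides by a test function v and integrate from 0 to 2:
  ∫_0^2 −u''(x) v(x) dx = ∫_0^2 f(x) v(x) dx.
Integrate the LHS by parts once:
  ∫_0^2 −u'' v dx = −[u'(x) v(x)]_0^2 + ∫_0^2 u'(x) v'(x) dx.
Thus ∫_0^2 u'(x) v'(x) dx = ∫_0^2 f(x) v(x) dx + [u'(x) v(x)]_0^2.
Choose V so that boundary terms are either known or forced to vanish.
u has homogeneous Neumann: u'(0) = u'(2) = 0. So [u' v]_0^2 = 0·v(2) − 0·v(0) = 0 for any v; take V = H^1(0, 2).
Weak formulation: find u (satisfying any essential BC) such that ∫_0^2 u'(x) v'(x) dx = ∫_0^2 f v dx for all v ∈ V (homogeneous Neumann, so boundary terms vanish).
Substituting f(x) = 2*cos(π*x/2), the right-hand side is ∫_0^2 (2*cos(π*x/2)) v dx.
Compatibility check (pure Neumann): taking v ≡ 1 ∈ V gives 0 = ∫_0^2 f dx + (0) − (0), i.e. ∫_0^2 f dx must equal u'(0) − u'(2) = 0. Indeed ∫_0^2 (2*cos(π*x/2)) dx = 0, so the data are compatible. The solution is then unique only up to an additive constant (fix it e.g. by requiring ∫_0^2 u dx = 0).


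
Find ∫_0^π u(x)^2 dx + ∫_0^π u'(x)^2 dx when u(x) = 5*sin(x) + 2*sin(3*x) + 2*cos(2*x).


||u||_{H^1(0,π)}^2 = -56/3 + 55*π

u'(x) = -4*sin(2*x) + 5*cos(x) + 6*cos(3*x).
Expand u² and (u')² and integrate term by term on (0, π), using: for integers n ≥ 1, ∫_0^π sin²(nx) dx = ∫_0^π cos²(nx) dx = π/2; for n ≠ n', ∫_0^π sin(nx)sin(n'x) dx = ∫_0^π cos(nx)cos(n'x) dx = 0; and by product-to-sum, ∫_0^π sin(nx)cos(n'x) dx = ½∫_0^π [sin((n+n')x) + sin((n−n')x)] dx, which is 0 when n+n' is even and 2n/(n²−n'²) when n+n' is odd (it need not vanish on (0, π)).
  u² squared terms: (2)²·∫cos(2x)² dx = 4·π/2 = 2*π;  (2)²·∫sin(3x)² dx = 4·π/2 = 2*π;  (5)²·∫sin(x)² dx = 25·π/2 = 25*π/2.
  u² cross terms: 2·(2)·(2)·∫cos(2x)·sin(3x) dx = 8·(6/5) = 48/5;  2·(2)·(5)·∫cos(2x)·sin(x) dx = 20·(-2/3) = -40/3;  2·(2)·(5)·∫sin(3x)·sin(x) dx = 20·(0) = 0.
  So ∫_0^π u² dx = 2*π + 2*π + 25*π/2 + 48/5 − 40/3 + 0 = -56/15 + 33*π/2.
  (u')² squared terms: (-4)²·∫sin(2x)² dx = 16·π/2 = 8*π;  (5)²·∫cos(x)² dx = 25·π/2 = 25*π/2;  (6)²·∫cos(3x)² dx = 36·π/2 = 18*π.
  (u')² cross terms: 2·(-4)·(5)·∫sin(2x)·cos(x) dx = -40·(4/3) = -160/3;  2·(-4)·(6)·∫sin(2x)·cos(3x) dx = -48·(-4/5) = 192/5;  2·(5)·(6)·∫cos(x)·cos(3x) dx = 60·(0) = 0.
  So ∫_0^π (u')² dx = 8*π + 25*π/2 + 18*π − 160/3 + 192/5 + 0 = -224/15 + 77*π/2.
||u||_{H^1}^2 = (-56/15 + 33*π/2) + (-224/15 + 77*π/2) = -56/3 + 55*π.


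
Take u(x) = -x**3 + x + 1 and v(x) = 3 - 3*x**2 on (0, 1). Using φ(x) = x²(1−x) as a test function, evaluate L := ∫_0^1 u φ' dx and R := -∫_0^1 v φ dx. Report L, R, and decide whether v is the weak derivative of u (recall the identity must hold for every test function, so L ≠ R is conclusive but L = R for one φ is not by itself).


LHS = 1/60, RHS = -3/20. No, v is not the weak derivative of u.

u(x) = -x**3 + x + 1, classical derivative u'(x) = 1 - 3*x**2.
φ(x) = x²(1−x), so φ'(x) = x*(2 - 3*x).
Note φ(0) = φ(1) = 0, so the boundary term u·φ vanishes.
LHS = ∫_0^1 u(x) φ'(x) dx = ∫_0^1 (3*x^5 - 2*x^4 - 3*x^3 - x^2 + 2*x) dx. Term by term:
  ∫_0^1 3*x^5 dx = 1/2;  ∫_0^1 -2*x^4 dx = -2/5;  ∫_0^1 -3*x^3 dx = -3/4;
  ∫_0^1 -x^2 dx = -1/3;  ∫_0^1 2*x dx = 1.
Sum: 1/2 − 2/5 − 3/4 − 1/3 + 1 = 1/60.
So LHS = 1/60.
∫_0^1 v(x) φ(x) dx = ∫_0^1 (3*x^5 - 3*x^4 - 3*x^3 + 3*x^2) dx. Term by term:
  ∫_0^1 3*x^5 dx = 1/2;  ∫_0^1 -3*x^4 dx = -3/5;  ∫_0^1 -3*x^3 dx = -3/4;
  ∫_0^1 3*x^2 dx = 1.
Sum: 1/2 − 3/5 − 3/4 + 1 = 3/20.
So RHS = -∫_0^1 v(x) φ(x) dx = -3/20.
LHS − RHS = 1/6 ≠ 0, so the identity fails.
(For a valid weak derivative the identity must hold for EVERY test function, in particular this one. The failure shows v is NOT the weak derivative of u.)
Correct weak derivative would be u'(x) = 1 - 3*x**2.


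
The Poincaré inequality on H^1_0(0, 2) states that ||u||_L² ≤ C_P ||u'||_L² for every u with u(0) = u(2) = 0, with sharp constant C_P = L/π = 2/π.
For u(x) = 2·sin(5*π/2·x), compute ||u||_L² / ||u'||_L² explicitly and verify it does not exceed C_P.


||u||_L² / ||u'||_L² = 2/(5*π) < C_P = 2/π.

u(x) = 2·sin(5*π/2·x), so u'(x) = 5*π*cos(5*π*x/2).
Writing u(x) = A·sin(kπx/L) with A = 2 and k = 5, use ∫_0^L sin²(kπx/L) dx = L/2 and ∫_0^L cos²(kπx/L) dx = L/2.
u² = 4·sin²(5*π/2·x) and (u')² = 25*π^2·cos²(5*π/2·x), and each of sin², cos² integrates to L/2 = 1 over (0, 2).
∫_0^2 u² dx = 4, so ||u||_L² = 2.
∫_0^2 (u')² dx = 25*π^2, so ||u'||_L² = 5*π.
Ratio ||u||_L² / ||u'||_L² = 2/(5*π).
Sharp Poincaré constant on H^1_0(0, 2) is C_P = L/π = 2/π, achieved by sin(π/2·x).
This is the k = 5 harmonic; the ratio L/(kπ) is strictly less than C_P = L/π, consistent with the sharp inequality ||u||_L² ≤ C_P ||u'||_L².


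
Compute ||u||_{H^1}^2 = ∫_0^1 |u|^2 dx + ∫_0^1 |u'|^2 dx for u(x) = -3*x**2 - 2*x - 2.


||u||_{H^1}^2 = 692/15

The H^1 norm (squared) on an interval (0, L) is
  ||u||_{H^1}^2 = ∫_0^L u(x)^2 dx + ∫_0^L u'(x)^2 dx.
Compute u'(x) = -6*x - 2.
Then u(x)^2 = 9*x**4 + 12*x**3 + 16*x**2 + 8*x + 4 and u'(x)^2 = 36*x**2 + 24*x + 4.
Integrate each monomial from 0 to 1 using ∫_0^1 c·x^n dx = c·1^(n+1)/(n+1):
  ∫_0^1 u(x)^2 dx = ∫_0^1 (9*x^4 + 12*x^3 + 16*x^2 + 8*x + 4) dx. Term by term:
    ∫_0^1 9*x^4 dx = 9/5;  ∫_0^1 12*x^3 dx = 3;  ∫_0^1 16*x^2 dx = 16/3;
    ∫_0^1 8*x dx = 4;  ∫_0^1 4 dx = 4.
  Sum: 9/5 + 3 + 16/3 + 4 + 4 = 272/15.
  ∫_0^1 u'(x)^2 dx = ∫_0^1 (36*x^2 + 24*x + 4) dx. Term by term:
    ∫_0^1 36*x^2 dx = 12;  ∫_0^1 24*x dx = 12;  ∫_0^1 4 dx = 4.
  Sum: 12 + 12 + 4 = 28.
Adding: ||u||_{H^1}^2 = 272/15 + 28 = 692/15.


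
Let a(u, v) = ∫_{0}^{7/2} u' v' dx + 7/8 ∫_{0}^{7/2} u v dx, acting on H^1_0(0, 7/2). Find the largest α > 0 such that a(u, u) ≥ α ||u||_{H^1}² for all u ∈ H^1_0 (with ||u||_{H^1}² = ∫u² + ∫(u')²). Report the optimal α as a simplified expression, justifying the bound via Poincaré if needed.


α = (32*π^2 + 343)/(8*(4*π^2 + 49))

Coercivity of a(·,·) on H^1_0(0, 7/2) means a(u, u) ≥ α ||u||_{H^1}² for every u ∈ H^1_0.
The interval has length L = 7/2, and Poincaré/coercivity depend only on L. Here a(u, u) = ∫(u')² + (7/8)·∫u².
Here 0 < c = 7/8 < 1. The condition a(u,u) ≥ α||u||_{H^1}² reads (1−α)∫(u')² ≥ (α−c)∫u². Any admissible α is ≤ 1 (rapidly oscillating u have ∫u²/∫(u')² → 0), and α = 1 would force 0 ≥ (1−c)∫u², impossible since c < 1; so 1−α > 0. By the sharp Poincaré inequality on H^1_0 of an interval of length L, ∫(u')² ≥ (π/L)²∫u² with equality for the first sine mode sin(π(x−x₀)/L) (x₀ the left endpoint), so the inequality holds for all u iff (1−α)(π/L)² ≥ α − c, i.e. α ≤ ((π/L)² + c)/((π/L)² + 1) = (1 + c(L/π)²)/(1 + (L/π)²). With (π/L)² = 4*π^2/49 and c = 7/8, the largest admissible constant is α = ((π/L)² + c)/((π/L)² + 1).
Simplifying, α = (32*π^2 + 343)/(8*(4*π^2 + 49)).


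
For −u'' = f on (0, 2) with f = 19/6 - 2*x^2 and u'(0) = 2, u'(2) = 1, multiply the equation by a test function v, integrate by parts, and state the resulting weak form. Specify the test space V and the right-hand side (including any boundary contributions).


V = H^1(0, 2) (v unrestricted at boundary; u is determined up to an additive constant); weak form: ∫_0^2 u'v' dx = ∫_0^2 (19/6 - 2*x^2) v dx + v(2) − 2·v(0) for all v ∈ V.

Multiply both sides by a test function v and integrate from 0 to 2:
  ∫_0^2 −u''(x) v(x) dx = ∫_0^2 f(x) v(x) dx.
Integrate the LHS by parts once:
  ∫_0^2 −u'' v dx = −[u'(x) v(x)]_0^2 + ∫_0^2 u'(x) v'(x) dx.
Thus ∫_0^2 u'(x) v'(x) dx = ∫_0^2 f(x) v(x) dx + [u'(x) v(x)]_0^2.
Choose V so that boundary terms are either known or forced to vanish.
u has inhomogeneous Neumann u'(0) = 2, u'(2) = 1. [u' v]_0^2 = (1)·v(2) − (2)·v(0) = v(2) − 2·v(0). Take V = H^1(0, 2); boundary term becomes part of RHS.
Weak formulation: find u (satisfying any essential BC) such that ∫_0^2 u'(x) v'(x) dx = ∫_0^2 f v dx + v(2) − 2·v(0) for all v ∈ V (Neumann data are natural BCs: they enter the RHS as boundary terms).
Substituting f(x) = 19/6 - 2*x^2, the right-hand side is ∫_0^2 (19/6 - 2*x^2) v dx + v(2) − 2·v(0).
Compatibility check (pure Neumann): taking v ≡ 1 ∈ V gives 0 = ∫_0^2 f dx + (1) − (2), i.e. ∫_0^2 f dx must equal u'(0) − u'(2) = 1. Indeed ∫_0^2 (19/6 - 2*x^2) dx = 1, so the data are compatible. The solution is then unique only up to an additive constant (fix it e.g. by requiring ∫_0^2 u dx = 0).


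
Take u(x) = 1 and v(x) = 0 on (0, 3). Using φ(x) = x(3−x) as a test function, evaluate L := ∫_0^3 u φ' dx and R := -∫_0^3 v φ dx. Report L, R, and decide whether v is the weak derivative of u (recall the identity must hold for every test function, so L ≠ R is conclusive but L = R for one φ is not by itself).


LHS = 0, RHS = 0. Yes, v = u' weakly.

u(x) = 1, classical derivative u'(x) = 0.
φ(x) = x(3−x), so φ'(x) = 3 - 2*x.
Note φ(0) = φ(3) = 0, so the boundary term u·φ vanishes.
LHS = ∫_0^3 u(x) φ'(x) dx = ∫_0^3 (3 - 2*x) dx. Term by term:
  ∫_0^3 -2*x dx = -9;  ∫_0^3 3 dx = 9.
Sum: -9 + 9 = 0.
So LHS = 0.
∫_0^3 v(x) φ(x) dx = ∫_0^3 (0) dx. Term by term:
  ∫_0^3 0 dx = 0.
So RHS = -∫_0^3 v(x) φ(x) dx = 0.
LHS = RHS, so the identity holds for this test φ.
Moreover u is smooth here and v(x) = u'(x) = 0 pointwise, so the identity holds for every test function. Hence v is the weak derivative of u.


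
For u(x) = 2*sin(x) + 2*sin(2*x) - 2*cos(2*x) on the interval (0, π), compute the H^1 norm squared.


||u||_{H^1(0,π)}^2 = 80/3 + 24*π

u'(x) = 4*sin(2*x) + 2*cos(x) + 4*cos(2*x).
Expand u² and (u')² and integrate term by term on (0, π), using: for integers n ≥ 1, ∫_0^π sin²(nx) dx = ∫_0^π cos²(nx) dx = π/2; for n ≠ n', ∫_0^π sin(nx)sin(n'x) dx = ∫_0^π cos(nx)cos(n'x) dx = 0; and by product-to-sum, ∫_0^π sin(nx)cos(n'x) dx = ½∫_0^π [sin((n+n')x) + sin((n−n')x)] dx, which is 0 when n+n' is even and 2n/(n²−n'²) when n+n' is odd (it need not vanish on (0, π)).
  u² squared terms: (-2)²·∫cos(2x)² dx = 4·π/2 = 2*π;  (2)²·∫sin(x)² dx = 4·π/2 = 2*π;  (2)²·∫sin(2x)² dx = 4·π/2 = 2*π.
  u² cross terms: 2·(-2)·(2)·∫cos(2x)·sin(x) dx = -8·(-2/3) = 16/3;  2·(-2)·(2)·∫cos(2x)·sin(2x) dx = -8·(0) = 0;  2·(2)·(2)·∫sin(x)·sin(2x) dx = 8·(0) = 0.
  So ∫_0^π u² dx = 2*π + 2*π + 2*π + 16/3 + 0 + 0 = 16/3 + 6*π.
  (u')² squared terms: (2)²·∫cos(x)² dx = 4·π/2 = 2*π;  (4)²·∫cos(2x)² dx = 16·π/2 = 8*π;  (4)²·∫sin(2x)² dx = 16·π/2 = 8*π.
  (u')² cross terms: 2·(2)·(4)·∫cos(x)·cos(2x) dx = 16·(0) = 0;  2·(2)·(4)·∫cos(x)·sin(2x) dx = 16·(4/3) = 64/3;  2·(4)·(4)·∫cos(2x)·sin(2x) dx = 32·(0) = 0.
  So ∫_0^π (u')² dx = 2*π + 8*π + 8*π + 0 + 64/3 + 0 = 64/3 + 18*π.
||u||_{H^1}^2 = (16/3 + 6*π) + (64/3 + 18*π) = 80/3 + 24*π.


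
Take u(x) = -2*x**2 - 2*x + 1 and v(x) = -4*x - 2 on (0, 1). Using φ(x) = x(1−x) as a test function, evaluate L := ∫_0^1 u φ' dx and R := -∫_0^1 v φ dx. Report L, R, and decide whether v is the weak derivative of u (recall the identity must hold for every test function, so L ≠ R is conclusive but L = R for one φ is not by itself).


LHS = 2/3, RHS = 2/3. Yes, v = u' weakly.

u(x) = -2*x**2 - 2*x + 1, classical derivative u'(x) = -4*x - 2.
φ(x) = x(1−x), so φ'(x) = 1 - 2*x.
Note φ(0) = φ(1) = 0, so the boundary term u·φ vanishes.
LHS = ∫_0^1 u(x) φ'(x) dx = ∫_0^1 (4*x^3 + 2*x^2 - 4*x + 1) dx. Term by term:
  ∫_0^1 4*x^3 dx = 1;  ∫_0^1 2*x^2 dx = 2/3;  ∫_0^1 -4*x dx = -2;
  ∫_0^1 1 dx = 1.
Sum: 1 + 2/3 − 2 + 1 = 2/3.
So LHS = 2/3.
∫_0^1 v(x) φ(x) dx = ∫_0^1 (4*x^3 - 2*x^2 - 2*x) dx. Term by term:
  ∫_0^1 4*x^3 dx = 1;  ∫_0^1 -2*x^2 dx = -2/3;  ∫_0^1 -2*x dx = -1.
Sum: 1 − 2/3 − 1 = -2/3.
So RHS = -∫_0^1 v(x) φ(x) dx = 2/3.
LHS = RHS, so the identity holds for this test φ.
Moreover u is smooth here and v(x) = u'(x) = -4*x - 2 pointwise, so the identity holds for every test function. Hence v is the weak derivative of u.


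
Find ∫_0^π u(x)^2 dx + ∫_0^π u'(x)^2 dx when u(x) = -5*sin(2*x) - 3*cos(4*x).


||u||_{H^1(0,π)}^2 = 139*π

u'(x) = 12*sin(4*x) - 10*cos(2*x).
Expand u² and (u')² and integrate term by term on (0, π), using: for integers n ≥ 1, ∫_0^π sin²(nx) dx = ∫_0^π cos²(nx) dx = π/2; for n ≠ n', ∫_0^π sin(nx)sin(n'x) dx = ∫_0^π cos(nx)cos(n'x) dx = 0; and by product-to-sum, ∫_0^π sin(nx)cos(n'x) dx = ½∫_0^π [sin((n+n')x) + sin((n−n')x)] dx, which is 0 when n+n' is even and 2n/(n²−n'²) when n+n' is odd (it need not vanish on (0, π)).
  u² squared terms: (-5)²·∫sin(2x)² dx = 25·π/2 = 25*π/2;  (-3)²·∫cos(4x)² dx = 9·π/2 = 9*π/2.
  u² cross terms: 2·(-5)·(-3)·∫sin(2x)·cos(4x) dx = 30·(0) = 0.
  So ∫_0^π u² dx = 25*π/2 + 9*π/2 + 0 = 17*π.
  (u')² squared terms: (-10)²·∫cos(2x)² dx = 100·π/2 = 50*π;  (12)²·∫sin(4x)² dx = 144·π/2 = 72*π.
  (u')² cross terms: 2·(-10)·(12)·∫cos(2x)·sin(4x) dx = -240·(0) = 0.
  So ∫_0^π (u')² dx = 50*π + 72*π + 0 = 122*π.
||u||_{H^1}^2 = (17*π) + (122*π) = 139*π.


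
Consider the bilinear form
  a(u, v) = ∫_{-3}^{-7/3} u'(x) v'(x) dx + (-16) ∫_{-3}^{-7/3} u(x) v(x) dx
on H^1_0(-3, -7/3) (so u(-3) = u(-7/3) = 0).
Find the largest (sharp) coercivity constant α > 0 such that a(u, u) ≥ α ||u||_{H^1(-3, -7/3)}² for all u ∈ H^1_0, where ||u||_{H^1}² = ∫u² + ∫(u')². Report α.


α = (-64 + 9*π^2)/(4 + 9*π^2)

Coercivity of a(·,·) on H^1_0(-3, -7/3) means a(u, u) ≥ α ||u||_{H^1}² for every u ∈ H^1_0.
The interval has length L = 2/3, and Poincaré/coercivity depend only on L. Here a(u, u) = ∫(u')² + (-16)·∫u².
Here c = -16 < 0 with |c| < (π/L)² = 9*π^2/4, so coercivity still holds. The condition a(u,u) ≥ α||u||_{H^1}² reads (1−α)∫(u')² ≥ (α−c)∫u². Any admissible α is ≤ 1 (rapidly oscillating u have ∫u²/∫(u')² → 0), and α = 1 would force 0 ≥ (1−c)∫u², impossible since c < 1; so 1−α > 0. By the sharp Poincaré inequality on H^1_0 of an interval of length L, ∫(u')² ≥ (π/L)²∫u² with equality for the first sine mode sin(π(x−x₀)/L) (x₀ the left endpoint), so the inequality holds for all u iff (1−α)(π/L)² ≥ α − c, i.e. α ≤ ((π/L)² + c)/((π/L)² + 1) = (1 + c(L/π)²)/(1 + (L/π)²). (Direct route, valid since c ≤ 0: Poincaré gives c∫u² ≥ c(L/π)²∫(u')², so a(u,u) ≥ (1 + c(L/π)²)∫(u')², while ||u||_{H^1}² ≤ (1 + (L/π)²)∫(u')²; dividing yields the same α.) With (π/L)² = 9*π^2/4 and c = -16, the largest admissible constant is α = ((π/L)² + c)/((π/L)² + 1).
Simplifying, α = (-64 + 9*π^2)/(4 + 9*π^2).


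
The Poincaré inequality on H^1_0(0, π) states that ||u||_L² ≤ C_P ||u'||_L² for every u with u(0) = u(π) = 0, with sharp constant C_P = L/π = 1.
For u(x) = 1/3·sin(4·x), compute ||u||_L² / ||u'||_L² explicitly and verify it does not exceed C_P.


||u||_L² / ||u'||_L² = 1/4 < C_P = 1.

u(x) = 1/3·sin(4·x), so u'(x) = 4*cos(4*x)/3.
Writing u(x) = A·sin(kπx/L) with A = 1/3 and k = 4, use ∫_0^L sin²(kπx/L) dx = L/2 and ∫_0^L cos²(kπx/L) dx = L/2.
u² = 1/9·sin²(4·x) and (u')² = 16/9·cos²(4·x), and each of sin², cos² integrates to L/2 = π/2 over (0, π).
∫_0^π u² dx = π/18, so ||u||_L² = sqrt(2)*sqrt(π)/6.
∫_0^π (u')² dx = 8*π/9, so ||u'||_L² = 2*sqrt(2)*sqrt(π)/3.
Ratio ||u||_L² / ||u'||_L² = 1/4.
Sharp Poincaré constant on H^1_0(0, π) is C_P = L/π = 1, achieved by sin(x).
This is the k = 4 harmonic; the ratio L/(kπ) is strictly less than C_P = L/π, consistent with the sharp inequality ||u||_L² ≤ C_P ||u'||_L².
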